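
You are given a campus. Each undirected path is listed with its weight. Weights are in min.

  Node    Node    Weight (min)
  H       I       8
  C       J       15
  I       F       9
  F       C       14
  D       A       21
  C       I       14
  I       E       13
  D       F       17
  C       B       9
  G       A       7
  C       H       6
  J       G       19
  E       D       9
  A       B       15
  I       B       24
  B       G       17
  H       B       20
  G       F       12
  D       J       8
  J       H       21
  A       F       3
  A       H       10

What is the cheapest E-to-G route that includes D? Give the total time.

36 min

Best E to D: E → D costing 9
Best D to G: D → J → G costing 27
Total via D: 9 + 27 = 36 min.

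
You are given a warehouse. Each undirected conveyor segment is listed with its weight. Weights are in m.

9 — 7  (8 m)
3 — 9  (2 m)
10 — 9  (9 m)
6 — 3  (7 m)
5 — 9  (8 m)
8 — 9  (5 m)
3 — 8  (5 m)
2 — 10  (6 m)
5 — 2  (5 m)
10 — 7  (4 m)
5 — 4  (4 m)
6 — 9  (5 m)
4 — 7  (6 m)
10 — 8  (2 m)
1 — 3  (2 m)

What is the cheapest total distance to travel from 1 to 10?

Enumerating some paths:
1 → 3 → 8 → 10: 2+5+2 = 9
1 → 3 → 9 → 8 → 10: 2+2+5+2 = 11
1 → 3 → 9 → 10: 2+2+9 = 13
Cheapest is 1 → 3 → 8 → 10 at 9 m.

9 m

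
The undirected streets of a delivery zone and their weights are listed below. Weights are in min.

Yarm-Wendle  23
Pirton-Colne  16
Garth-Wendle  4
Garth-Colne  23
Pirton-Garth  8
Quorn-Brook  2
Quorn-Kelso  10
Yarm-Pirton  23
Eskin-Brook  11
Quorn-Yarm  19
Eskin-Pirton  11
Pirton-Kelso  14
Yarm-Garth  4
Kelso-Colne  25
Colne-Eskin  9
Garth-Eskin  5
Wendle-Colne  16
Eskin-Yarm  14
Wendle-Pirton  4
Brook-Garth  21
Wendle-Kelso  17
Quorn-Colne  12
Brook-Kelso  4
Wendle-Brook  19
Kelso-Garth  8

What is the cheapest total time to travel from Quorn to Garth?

Settle nodes by increasing distance from Quorn:
Quorn: 0
Brook: 2  (via Quorn)
Kelso: 6  (via Brook)
Colne: 12  (via Quorn)
Eskin: 13  (via Brook)
Garth: 14  (via Kelso)
Shortest route: Quorn–Brook–Kelso–Garth = 14 min.

14 min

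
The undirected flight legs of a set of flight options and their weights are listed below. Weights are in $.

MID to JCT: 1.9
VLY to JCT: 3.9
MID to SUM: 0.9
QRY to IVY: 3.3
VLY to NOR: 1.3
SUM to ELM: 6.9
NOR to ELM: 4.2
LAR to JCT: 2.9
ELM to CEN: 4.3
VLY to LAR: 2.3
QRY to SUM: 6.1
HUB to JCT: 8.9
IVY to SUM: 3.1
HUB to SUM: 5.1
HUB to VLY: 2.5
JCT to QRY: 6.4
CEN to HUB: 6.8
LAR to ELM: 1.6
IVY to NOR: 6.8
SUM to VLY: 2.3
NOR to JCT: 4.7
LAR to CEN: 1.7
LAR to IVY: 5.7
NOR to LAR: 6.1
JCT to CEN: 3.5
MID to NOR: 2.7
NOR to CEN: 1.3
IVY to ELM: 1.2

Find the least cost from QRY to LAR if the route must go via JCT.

$9.3

Shortest QRY→JCT: QRY–JCT = 6.4
Shortest JCT→LAR: JCT–LAR = 2.9
Total via JCT: 6.4 + 2.9 = $9.3.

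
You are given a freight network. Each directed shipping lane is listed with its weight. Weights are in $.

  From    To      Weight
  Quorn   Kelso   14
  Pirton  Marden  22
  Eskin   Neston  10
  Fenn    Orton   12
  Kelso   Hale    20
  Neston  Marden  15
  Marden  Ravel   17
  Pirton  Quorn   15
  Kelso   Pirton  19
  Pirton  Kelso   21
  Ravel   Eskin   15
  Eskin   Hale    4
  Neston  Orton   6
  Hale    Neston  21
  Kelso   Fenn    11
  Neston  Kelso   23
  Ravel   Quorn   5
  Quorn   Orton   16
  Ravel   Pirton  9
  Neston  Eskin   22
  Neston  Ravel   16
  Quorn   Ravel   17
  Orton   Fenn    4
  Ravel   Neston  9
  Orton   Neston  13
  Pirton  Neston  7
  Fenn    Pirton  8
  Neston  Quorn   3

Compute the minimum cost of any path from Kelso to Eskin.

Candidate routes:
Kelso - Pirton - Neston - Ravel - Eskin: 19+7+16+15 = 57
Kelso - Fenn - Pirton - Neston - Ravel - Eskin: 11+8+7+16+15 = 57
Kelso - Pirton - Neston - Eskin: 19+7+22 = 48
The minimum is $48 via Kelso - Pirton - Neston - Eskin.

$48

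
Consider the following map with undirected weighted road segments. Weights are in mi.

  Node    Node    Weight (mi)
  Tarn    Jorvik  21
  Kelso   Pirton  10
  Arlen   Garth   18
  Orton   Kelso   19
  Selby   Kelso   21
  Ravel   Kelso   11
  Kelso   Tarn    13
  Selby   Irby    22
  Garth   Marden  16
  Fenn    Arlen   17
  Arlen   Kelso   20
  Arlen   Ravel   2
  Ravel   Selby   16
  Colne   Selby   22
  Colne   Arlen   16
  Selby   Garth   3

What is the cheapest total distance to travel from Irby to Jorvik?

Compare a few routes:
Irby - Selby - Kelso - Tarn - Jorvik: 22+21+13+21 = 77
Irby - Selby - Ravel - Kelso - Tarn - Jorvik: 22+16+11+13+21 = 83
The minimum is 77 mi via Irby - Selby - Kelso - Tarn - Jorvik.

77 mi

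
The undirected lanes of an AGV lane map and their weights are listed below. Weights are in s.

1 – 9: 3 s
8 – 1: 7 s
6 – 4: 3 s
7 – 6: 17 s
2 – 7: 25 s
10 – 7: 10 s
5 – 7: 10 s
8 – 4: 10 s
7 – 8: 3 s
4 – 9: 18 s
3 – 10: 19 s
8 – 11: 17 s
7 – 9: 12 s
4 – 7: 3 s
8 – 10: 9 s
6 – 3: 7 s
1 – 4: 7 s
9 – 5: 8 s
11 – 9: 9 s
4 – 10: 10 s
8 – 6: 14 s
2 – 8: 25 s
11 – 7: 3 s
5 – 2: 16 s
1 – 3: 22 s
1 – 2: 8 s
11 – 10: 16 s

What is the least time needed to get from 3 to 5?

Running Dijkstra from 3:
3: 0
6: 7  (via 3)
4: 10  (via 6)
7: 13  (via 4)
8: 16  (via 7)
11: 16  (via 7)
1: 17  (via 4)
10: 19  (via 3)
9: 20  (via 1)
5: 23  (via 7)
Shortest route: 3–6–4–7–5 = 23 s.

23 s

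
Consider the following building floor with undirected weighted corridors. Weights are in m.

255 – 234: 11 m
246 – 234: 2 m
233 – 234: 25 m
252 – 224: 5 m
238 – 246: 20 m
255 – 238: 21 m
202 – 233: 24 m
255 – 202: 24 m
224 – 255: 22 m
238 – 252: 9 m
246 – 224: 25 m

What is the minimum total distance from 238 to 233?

47 m

Running Dijkstra from 238:
238: 0
252: 9  (via 238)
224: 14  (via 252)
246: 20  (via 238)
255: 21  (via 238)
234: 22  (via 246)
202: 45  (via 255)
233: 47  (via 234)
Shortest route: 238 → 246 → 234 → 233 = 47 m.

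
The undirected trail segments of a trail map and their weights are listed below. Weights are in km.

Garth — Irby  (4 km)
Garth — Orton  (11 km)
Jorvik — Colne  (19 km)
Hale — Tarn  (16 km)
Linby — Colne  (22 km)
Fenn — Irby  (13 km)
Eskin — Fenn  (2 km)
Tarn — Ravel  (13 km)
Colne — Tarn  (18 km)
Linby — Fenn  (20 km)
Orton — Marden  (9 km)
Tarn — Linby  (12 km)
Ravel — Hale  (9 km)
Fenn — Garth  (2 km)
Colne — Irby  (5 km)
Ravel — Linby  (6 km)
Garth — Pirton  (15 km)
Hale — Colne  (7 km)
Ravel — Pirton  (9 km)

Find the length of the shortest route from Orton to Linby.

Compare a few routes:
Orton–Garth–Fenn–Linby: 11+2+20 = 33
Orton–Garth–Pirton–Ravel–Linby: 11+15+9+6 = 41
Orton–Garth–Irby–Colne–Linby: 11+4+5+22 = 42
Orton–Garth–Irby–Colne–Hale–Ravel–Linby: 11+4+5+7+9+6 = 42
Cheapest is Orton–Garth–Fenn–Linby at 33 km.

33 km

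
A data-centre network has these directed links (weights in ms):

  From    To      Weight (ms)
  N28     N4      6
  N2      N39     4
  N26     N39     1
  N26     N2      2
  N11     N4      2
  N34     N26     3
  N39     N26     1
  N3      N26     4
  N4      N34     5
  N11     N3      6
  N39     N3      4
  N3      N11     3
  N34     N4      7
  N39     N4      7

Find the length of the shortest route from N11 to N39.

11 ms

Settle nodes by increasing distance from N11:
N11: 0
N4: 2  (via N11)
N3: 6  (via N11)
N34: 7  (via N4)
N26: 10  (via N3)
N39: 11  (via N26)
Shortest route: N11 → N3 → N26 → N39 = 11 ms.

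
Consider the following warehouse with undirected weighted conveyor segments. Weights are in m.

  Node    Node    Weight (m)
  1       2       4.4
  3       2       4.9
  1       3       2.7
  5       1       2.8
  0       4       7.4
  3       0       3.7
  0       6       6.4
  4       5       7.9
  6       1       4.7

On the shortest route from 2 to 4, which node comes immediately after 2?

Candidate routes:
2 → 3 → 1 → 5 → 4: 4.9+2.7+2.8+7.9 = 18.3
2 → 1 → 5 → 4: 4.4+2.8+7.9 = 15.1
2 → 3 → 0 → 4: 4.9+3.7+7.4 = 16
2 → 1 → 3 → 0 → 4: 4.4+2.7+3.7+7.4 = 18.2
Cheapest is 2 → 1 → 5 → 4 at 15.1 m.
So from 2 the first move is to 1.

1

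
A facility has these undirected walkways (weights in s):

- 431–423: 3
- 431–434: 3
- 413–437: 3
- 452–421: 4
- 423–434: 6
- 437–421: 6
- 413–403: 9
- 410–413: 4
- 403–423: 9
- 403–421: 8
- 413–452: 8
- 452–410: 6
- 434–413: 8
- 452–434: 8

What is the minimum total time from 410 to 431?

15 s

Shortest distances from 410:
410: 0
413: 4  (via 410)
452: 6  (via 410)
437: 7  (via 413)
421: 10  (via 452)
434: 12  (via 413)
403: 13  (via 413)
431: 15  (via 434)
Shortest route: 410–413–434–431 = 15 s.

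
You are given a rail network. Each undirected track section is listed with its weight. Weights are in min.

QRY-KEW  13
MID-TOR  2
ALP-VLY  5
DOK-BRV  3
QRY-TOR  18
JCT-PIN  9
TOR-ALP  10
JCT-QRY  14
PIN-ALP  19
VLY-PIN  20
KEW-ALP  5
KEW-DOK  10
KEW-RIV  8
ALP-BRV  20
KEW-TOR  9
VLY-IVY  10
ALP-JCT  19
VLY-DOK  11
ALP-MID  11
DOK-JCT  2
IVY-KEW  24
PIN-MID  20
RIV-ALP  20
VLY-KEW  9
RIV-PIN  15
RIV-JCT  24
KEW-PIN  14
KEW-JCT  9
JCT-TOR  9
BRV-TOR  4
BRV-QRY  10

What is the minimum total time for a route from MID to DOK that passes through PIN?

Best MID to PIN: MID–PIN costing 20
Shortest PIN→DOK: PIN–JCT–DOK = 11
Total via PIN: 20 + 11 = 31 min.

31 min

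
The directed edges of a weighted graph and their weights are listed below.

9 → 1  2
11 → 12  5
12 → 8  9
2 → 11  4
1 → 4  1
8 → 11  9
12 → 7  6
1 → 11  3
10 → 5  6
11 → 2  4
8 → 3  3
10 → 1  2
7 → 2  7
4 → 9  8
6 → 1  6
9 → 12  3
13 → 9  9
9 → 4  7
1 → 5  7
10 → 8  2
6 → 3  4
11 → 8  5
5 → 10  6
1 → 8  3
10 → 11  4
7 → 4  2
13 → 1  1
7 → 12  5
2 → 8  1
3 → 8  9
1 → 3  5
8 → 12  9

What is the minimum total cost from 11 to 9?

21

Candidate routes:
11 → 12 → 7 → 4 → 9: 5+6+2+8 = 21
11 → 2 → 8 → 12 → 7 → 4 → 9: 4+1+9+6+2+8 = 30
The minimum is 21 via 11 → 12 → 7 → 4 → 9.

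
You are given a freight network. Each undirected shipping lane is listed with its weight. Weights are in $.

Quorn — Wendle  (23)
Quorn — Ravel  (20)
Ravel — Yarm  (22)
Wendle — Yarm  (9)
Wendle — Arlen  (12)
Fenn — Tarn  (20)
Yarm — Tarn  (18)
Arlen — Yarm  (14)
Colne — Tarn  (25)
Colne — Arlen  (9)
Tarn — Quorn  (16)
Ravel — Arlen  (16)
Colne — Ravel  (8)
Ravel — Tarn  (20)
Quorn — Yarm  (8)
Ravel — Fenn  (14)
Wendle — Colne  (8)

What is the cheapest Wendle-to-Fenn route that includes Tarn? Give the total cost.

Best Wendle to Tarn: Wendle → Yarm → Tarn costing 27
Best Tarn to Fenn: Tarn → Fenn costing 20
Total via Tarn: 27 + 20 = $47.

$47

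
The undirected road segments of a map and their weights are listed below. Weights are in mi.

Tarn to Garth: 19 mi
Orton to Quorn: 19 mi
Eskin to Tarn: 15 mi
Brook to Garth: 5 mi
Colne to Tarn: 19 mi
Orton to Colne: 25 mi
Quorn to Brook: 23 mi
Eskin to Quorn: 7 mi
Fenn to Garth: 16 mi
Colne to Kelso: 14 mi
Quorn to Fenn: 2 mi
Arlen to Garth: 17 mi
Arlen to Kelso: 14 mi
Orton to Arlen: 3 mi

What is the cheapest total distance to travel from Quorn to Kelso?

36 mi

Running Dijkstra from Quorn:
Quorn: 0
Fenn: 2  (via Quorn)
Eskin: 7  (via Quorn)
Garth: 18  (via Fenn)
Orton: 19  (via Quorn)
Tarn: 22  (via Eskin)
Arlen: 22  (via Orton)
Brook: 23  (via Quorn)
Kelso: 36  (via Arlen)
Shortest route: Quorn–Orton–Arlen–Kelso = 36 mi.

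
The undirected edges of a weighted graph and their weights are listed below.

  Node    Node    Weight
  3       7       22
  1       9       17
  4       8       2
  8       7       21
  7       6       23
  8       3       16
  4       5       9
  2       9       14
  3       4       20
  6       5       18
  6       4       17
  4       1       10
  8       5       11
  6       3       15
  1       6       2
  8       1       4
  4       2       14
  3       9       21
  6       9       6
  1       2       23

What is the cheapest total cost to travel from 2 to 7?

Candidate routes:
2 - 4 - 8 - 7: 14+2+21 = 37
2 - 4 - 8 - 1 - 6 - 7: 14+2+4+2+23 = 45
2 - 9 - 6 - 7: 14+6+23 = 43
2 - 9 - 6 - 1 - 8 - 7: 14+6+2+4+21 = 47
Cheapest is 2 - 4 - 8 - 7 at 37.

37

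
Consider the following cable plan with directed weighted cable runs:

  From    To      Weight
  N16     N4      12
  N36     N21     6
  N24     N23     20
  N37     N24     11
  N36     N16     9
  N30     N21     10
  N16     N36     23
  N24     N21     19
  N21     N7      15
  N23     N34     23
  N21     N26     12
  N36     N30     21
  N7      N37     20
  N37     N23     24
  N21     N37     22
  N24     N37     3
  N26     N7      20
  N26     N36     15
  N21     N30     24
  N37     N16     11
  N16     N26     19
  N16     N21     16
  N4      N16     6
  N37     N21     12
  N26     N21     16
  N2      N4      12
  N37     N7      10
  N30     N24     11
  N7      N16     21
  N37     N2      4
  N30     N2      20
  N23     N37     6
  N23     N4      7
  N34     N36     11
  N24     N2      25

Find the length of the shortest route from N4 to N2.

Running Dijkstra from N4:
N4: 0
N16: 6  (via N4)
N21: 22  (via N16)
N26: 25  (via N16)
N36: 29  (via N16)
N7: 37  (via N21)
N37: 44  (via N21)
N30: 46  (via N21)
N2: 48  (via N37)
Shortest route: N4–N16–N21–N37–N2 = 48.

48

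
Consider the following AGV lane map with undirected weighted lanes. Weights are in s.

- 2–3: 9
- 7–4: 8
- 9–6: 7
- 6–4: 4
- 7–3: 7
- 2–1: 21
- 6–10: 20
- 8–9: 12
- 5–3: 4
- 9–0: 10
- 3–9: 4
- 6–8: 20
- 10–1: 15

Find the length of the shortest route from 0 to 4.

21 s

Settle nodes by increasing distance from 0:
0: 0
9: 10  (via 0)
3: 14  (via 9)
6: 17  (via 9)
5: 18  (via 3)
4: 21  (via 6)
Shortest route: 0–9–6–4 = 21 s.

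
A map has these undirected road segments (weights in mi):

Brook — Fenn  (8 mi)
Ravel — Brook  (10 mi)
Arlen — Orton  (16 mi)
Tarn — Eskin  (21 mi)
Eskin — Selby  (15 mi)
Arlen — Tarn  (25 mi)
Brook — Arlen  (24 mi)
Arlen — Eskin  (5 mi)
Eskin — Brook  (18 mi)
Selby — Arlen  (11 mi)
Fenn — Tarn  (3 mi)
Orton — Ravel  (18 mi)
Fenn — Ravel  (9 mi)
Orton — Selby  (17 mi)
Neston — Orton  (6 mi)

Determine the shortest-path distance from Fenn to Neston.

Running Dijkstra from Fenn:
Fenn: 0
Tarn: 3  (via Fenn)
Brook: 8  (via Fenn)
Ravel: 9  (via Fenn)
Eskin: 24  (via Tarn)
Orton: 27  (via Ravel)
Arlen: 28  (via Tarn)
Neston: 33  (via Orton)
Shortest route: Fenn → Ravel → Orton → Neston = 33 mi.

33 mi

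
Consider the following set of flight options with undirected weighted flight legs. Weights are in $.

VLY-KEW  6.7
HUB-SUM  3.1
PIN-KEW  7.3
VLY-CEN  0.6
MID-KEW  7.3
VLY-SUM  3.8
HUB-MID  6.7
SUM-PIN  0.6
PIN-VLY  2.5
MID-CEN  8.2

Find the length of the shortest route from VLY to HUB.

$6.2

Compare a few routes:
VLY - PIN - SUM - HUB: 2.5+0.6+3.1 = 6.2
VLY - CEN - MID - HUB: 0.6+8.2+6.7 = 15.5
VLY - SUM - HUB: 3.8+3.1 = 6.9
Cheapest is VLY - PIN - SUM - HUB at $6.2.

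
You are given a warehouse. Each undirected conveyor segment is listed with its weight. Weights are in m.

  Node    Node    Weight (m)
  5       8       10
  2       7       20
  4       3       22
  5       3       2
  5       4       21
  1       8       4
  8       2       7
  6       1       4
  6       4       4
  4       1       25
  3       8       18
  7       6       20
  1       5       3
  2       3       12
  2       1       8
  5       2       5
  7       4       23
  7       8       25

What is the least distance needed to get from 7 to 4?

Settle nodes by increasing distance from 7:
7: 0
2: 20  (via 7)
6: 20  (via 7)
4: 23  (via 7)
Shortest route: 7–4 = 23 m.

23 m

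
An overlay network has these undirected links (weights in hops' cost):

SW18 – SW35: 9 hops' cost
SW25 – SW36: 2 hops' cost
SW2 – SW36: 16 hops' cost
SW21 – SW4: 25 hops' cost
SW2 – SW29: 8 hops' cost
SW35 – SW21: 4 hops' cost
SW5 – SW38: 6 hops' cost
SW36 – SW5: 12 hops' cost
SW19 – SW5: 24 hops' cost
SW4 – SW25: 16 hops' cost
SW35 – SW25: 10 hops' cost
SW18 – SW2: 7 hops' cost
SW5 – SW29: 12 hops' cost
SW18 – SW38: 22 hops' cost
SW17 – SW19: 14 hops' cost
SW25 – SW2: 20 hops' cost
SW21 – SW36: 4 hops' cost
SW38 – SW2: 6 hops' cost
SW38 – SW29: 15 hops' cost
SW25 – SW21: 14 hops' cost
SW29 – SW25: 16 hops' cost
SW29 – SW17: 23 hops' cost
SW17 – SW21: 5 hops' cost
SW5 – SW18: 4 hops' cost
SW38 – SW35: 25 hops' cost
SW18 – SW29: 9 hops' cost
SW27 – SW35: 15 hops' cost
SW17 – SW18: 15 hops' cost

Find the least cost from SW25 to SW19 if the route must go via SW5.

38 hops' cost

Best SW25 to SW5: SW25–SW36–SW5 costing 14
Best SW5 to SW19: SW5–SW19 costing 24
Total via SW5: 14 + 24 = 38 hops' cost.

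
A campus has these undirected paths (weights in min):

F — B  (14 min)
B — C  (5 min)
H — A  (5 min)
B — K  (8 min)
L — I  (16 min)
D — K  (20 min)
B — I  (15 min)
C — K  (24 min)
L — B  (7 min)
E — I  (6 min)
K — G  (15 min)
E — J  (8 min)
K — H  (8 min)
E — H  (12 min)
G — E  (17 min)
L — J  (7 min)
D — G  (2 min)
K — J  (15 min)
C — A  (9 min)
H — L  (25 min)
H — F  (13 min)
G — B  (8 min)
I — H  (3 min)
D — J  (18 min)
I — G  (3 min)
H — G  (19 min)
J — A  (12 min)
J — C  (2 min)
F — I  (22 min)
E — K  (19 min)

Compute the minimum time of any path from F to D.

21 min

Enumerating some paths:
F → B → G → D: 14+8+2 = 24
F → H → I → G → D: 13+3+3+2 = 21
The minimum is 21 min via F → H → I → G → D.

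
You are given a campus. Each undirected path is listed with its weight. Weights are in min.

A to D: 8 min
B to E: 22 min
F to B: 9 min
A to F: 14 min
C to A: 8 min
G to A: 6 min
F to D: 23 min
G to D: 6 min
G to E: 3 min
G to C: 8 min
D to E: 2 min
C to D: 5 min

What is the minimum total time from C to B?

29 min

Compare a few routes:
C–A–F–B: 8+14+9 = 31
C–D–A–F–B: 5+8+14+9 = 36
C–D–E–B: 5+2+22 = 29
C–G–E–B: 8+3+22 = 33
The minimum is 29 min via C–D–E–B.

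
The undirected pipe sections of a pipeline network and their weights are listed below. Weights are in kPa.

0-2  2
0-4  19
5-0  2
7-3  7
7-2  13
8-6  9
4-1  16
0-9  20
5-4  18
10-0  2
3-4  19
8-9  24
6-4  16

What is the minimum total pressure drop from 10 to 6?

Running Dijkstra from 10:
10: 0
0: 2  (via 10)
2: 4  (via 0)
5: 4  (via 0)
7: 17  (via 2)
4: 21  (via 0)
9: 22  (via 0)
3: 24  (via 7)
1: 37  (via 4)
6: 37  (via 4)
Shortest route: 10 → 0 → 4 → 6 = 37 kPa.

37 kPa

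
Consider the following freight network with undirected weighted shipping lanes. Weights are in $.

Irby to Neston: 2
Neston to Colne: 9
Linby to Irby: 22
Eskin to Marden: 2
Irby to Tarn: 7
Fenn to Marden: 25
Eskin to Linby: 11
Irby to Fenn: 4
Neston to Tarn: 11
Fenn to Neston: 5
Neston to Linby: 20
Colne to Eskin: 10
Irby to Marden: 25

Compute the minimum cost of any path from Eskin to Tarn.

Settle nodes by increasing distance from Eskin:
Eskin: 0
Marden: 2  (via Eskin)
Colne: 10  (via Eskin)
Linby: 11  (via Eskin)
Neston: 19  (via Colne)
Irby: 21  (via Neston)
Fenn: 24  (via Neston)
Tarn: 28  (via Irby)
Shortest route: Eskin → Colne → Neston → Irby → Tarn = $28.

$28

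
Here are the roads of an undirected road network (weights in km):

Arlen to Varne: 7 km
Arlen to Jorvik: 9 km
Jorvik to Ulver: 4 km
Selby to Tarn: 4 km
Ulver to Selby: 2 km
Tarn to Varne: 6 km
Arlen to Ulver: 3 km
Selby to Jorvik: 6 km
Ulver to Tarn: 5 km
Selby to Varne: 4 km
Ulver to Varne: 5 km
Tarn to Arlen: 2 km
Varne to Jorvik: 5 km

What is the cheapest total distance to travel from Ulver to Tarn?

5 km

Candidate routes:
Ulver → Varne → Tarn: 5+6 = 11
Ulver → Tarn: 5 = 5
Ulver → Selby → Tarn: 2+4 = 6
Cheapest is Ulver → Tarn at 5 km.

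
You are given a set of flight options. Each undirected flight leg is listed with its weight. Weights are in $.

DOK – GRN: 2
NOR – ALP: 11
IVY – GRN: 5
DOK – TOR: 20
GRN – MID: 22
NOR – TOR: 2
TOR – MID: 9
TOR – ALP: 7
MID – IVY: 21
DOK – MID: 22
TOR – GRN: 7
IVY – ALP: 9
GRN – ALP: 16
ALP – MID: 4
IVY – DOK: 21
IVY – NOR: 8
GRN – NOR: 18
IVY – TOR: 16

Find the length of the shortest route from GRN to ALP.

$14

Shortest distances from GRN:
GRN: 0
DOK: 2  (via GRN)
IVY: 5  (via GRN)
TOR: 7  (via GRN)
NOR: 9  (via TOR)
ALP: 14  (via IVY)
Shortest route: GRN → IVY → ALP = $14.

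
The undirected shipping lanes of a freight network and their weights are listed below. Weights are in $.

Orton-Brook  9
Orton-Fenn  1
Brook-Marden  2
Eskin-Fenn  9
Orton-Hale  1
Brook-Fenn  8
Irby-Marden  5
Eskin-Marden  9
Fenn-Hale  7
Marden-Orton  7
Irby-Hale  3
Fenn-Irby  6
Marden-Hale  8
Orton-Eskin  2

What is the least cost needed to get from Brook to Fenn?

Candidate routes:
Brook → Marden → Orton → Fenn: 2+7+1 = 10
Brook → Marden → Hale → Orton → Fenn: 2+8+1+1 = 12
Brook → Fenn: 8 = 8
Brook → Orton → Fenn: 9+1 = 10
The minimum is $8 via Brook → Fenn.

$8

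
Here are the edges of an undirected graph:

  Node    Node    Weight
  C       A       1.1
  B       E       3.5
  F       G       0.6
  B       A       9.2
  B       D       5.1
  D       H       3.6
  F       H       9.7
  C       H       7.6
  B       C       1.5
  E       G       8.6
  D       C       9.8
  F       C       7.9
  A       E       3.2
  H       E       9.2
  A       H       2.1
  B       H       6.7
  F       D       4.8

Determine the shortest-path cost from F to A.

Compare a few routes:
F → C → A: 7.9+1.1 = 9
F → D → H → A: 4.8+3.6+2.1 = 10.5
Cheapest is F → C → A at 9.

9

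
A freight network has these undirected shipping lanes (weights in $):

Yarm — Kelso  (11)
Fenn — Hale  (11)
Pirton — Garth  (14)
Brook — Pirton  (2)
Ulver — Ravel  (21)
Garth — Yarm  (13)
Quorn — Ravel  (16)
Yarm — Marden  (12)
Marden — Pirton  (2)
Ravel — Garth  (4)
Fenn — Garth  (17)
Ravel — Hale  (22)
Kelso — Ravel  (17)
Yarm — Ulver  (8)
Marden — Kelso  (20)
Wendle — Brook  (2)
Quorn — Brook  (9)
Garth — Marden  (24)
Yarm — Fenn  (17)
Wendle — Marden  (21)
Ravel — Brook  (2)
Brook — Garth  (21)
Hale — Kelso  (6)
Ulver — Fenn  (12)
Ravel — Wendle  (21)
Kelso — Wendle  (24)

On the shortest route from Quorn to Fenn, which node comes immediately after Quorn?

Candidate routes:
Quorn → Brook → Ravel → Garth → Fenn: 9+2+4+17 = 32
Quorn → Ravel → Garth → Fenn: 16+4+17 = 37
The minimum is $32 via Quorn → Brook → Ravel → Garth → Fenn.
So from Quorn the first move is to Brook.

Brook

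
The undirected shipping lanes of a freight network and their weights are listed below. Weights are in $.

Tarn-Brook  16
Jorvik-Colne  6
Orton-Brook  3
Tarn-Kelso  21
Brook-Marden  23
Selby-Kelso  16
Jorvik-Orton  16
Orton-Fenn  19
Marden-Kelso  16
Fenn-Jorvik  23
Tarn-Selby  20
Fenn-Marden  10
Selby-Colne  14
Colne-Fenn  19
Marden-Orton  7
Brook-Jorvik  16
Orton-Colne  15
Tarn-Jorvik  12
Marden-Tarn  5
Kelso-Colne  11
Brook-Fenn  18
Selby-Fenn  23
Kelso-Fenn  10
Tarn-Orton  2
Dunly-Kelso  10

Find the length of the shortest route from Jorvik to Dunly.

$27

Running Dijkstra from Jorvik:
Jorvik: 0
Colne: 6  (via Jorvik)
Tarn: 12  (via Jorvik)
Orton: 14  (via Tarn)
Brook: 16  (via Jorvik)
Marden: 17  (via Tarn)
Kelso: 17  (via Colne)
Selby: 20  (via Colne)
Fenn: 23  (via Jorvik)
Dunly: 27  (via Kelso)
Shortest route: Jorvik–Colne–Kelso–Dunly = $27.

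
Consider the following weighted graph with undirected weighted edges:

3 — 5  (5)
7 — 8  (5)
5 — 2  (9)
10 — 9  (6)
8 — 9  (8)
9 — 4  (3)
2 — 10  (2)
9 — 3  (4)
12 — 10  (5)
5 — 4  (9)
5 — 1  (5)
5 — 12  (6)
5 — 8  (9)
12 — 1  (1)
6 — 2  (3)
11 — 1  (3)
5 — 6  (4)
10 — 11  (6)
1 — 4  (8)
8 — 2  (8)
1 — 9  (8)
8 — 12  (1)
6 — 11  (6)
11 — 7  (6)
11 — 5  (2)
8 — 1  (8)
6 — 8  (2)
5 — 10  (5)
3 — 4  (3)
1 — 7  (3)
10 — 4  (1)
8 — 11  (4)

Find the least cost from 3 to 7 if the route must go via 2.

Shortest 3→2: 3 → 4 → 10 → 2 = 6
Best 2 to 7: 2 → 6 → 8 → 7 costing 10
Total via 2: 6 + 10 = 16.

16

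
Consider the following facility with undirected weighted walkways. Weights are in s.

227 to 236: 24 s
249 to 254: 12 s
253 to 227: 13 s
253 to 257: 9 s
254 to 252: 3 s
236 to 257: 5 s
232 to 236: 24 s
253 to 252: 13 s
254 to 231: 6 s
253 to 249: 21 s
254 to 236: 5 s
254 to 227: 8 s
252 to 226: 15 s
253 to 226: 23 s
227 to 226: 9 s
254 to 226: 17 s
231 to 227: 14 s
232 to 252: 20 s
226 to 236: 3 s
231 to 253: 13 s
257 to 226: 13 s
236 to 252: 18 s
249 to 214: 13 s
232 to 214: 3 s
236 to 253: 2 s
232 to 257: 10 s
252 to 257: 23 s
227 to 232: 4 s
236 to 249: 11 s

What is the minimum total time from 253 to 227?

Candidate routes:
253 - 227: 13 = 13
253 - 236 - 226 - 227: 2+3+9 = 14
253 - 236 - 254 - 227: 2+5+8 = 15
Cheapest is 253 - 227 at 13 s.

13 s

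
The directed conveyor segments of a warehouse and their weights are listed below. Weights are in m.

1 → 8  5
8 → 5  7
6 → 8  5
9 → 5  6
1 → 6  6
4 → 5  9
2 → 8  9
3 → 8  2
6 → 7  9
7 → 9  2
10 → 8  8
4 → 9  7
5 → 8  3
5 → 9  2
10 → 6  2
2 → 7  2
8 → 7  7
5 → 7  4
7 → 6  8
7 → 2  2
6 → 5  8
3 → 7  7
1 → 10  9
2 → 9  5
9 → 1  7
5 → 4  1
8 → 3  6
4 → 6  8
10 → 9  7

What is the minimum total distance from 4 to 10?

Enumerating some paths:
4 - 5 - 9 - 1 - 10: 9+2+7+9 = 27
4 - 5 - 7 - 9 - 1 - 10: 9+4+2+7+9 = 31
4 - 6 - 5 - 9 - 1 - 10: 8+8+2+7+9 = 34
4 - 9 - 1 - 10: 7+7+9 = 23
The minimum is 23 m via 4 - 9 - 1 - 10.

23 m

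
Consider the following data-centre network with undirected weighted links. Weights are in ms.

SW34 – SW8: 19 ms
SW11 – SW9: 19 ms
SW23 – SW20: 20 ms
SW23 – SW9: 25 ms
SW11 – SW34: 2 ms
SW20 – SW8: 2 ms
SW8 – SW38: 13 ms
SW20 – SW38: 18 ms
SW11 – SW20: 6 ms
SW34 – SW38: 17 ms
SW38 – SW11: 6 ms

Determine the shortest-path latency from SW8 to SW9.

Compare a few routes:
SW8–SW34–SW11–SW9: 19+2+19 = 40
SW8–SW38–SW11–SW9: 13+6+19 = 38
SW8–SW20–SW11–SW9: 2+6+19 = 27
SW8–SW20–SW38–SW11–SW9: 2+18+6+19 = 45
The minimum is 27 ms via SW8–SW20–SW11–SW9.

27 ms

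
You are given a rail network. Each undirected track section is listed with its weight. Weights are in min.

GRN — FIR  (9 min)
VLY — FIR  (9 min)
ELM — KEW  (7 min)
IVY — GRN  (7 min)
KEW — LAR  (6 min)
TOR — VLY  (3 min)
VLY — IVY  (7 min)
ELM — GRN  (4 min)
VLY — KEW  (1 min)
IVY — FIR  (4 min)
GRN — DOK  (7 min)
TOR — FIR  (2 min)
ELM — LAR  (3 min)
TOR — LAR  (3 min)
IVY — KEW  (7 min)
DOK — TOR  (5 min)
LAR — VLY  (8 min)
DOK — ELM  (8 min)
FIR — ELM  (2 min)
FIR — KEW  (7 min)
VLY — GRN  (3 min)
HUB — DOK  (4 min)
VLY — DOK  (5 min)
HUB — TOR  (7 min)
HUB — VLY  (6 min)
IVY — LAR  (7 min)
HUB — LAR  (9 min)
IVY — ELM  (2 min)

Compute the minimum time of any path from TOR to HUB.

7 min

Enumerating some paths:
TOR - HUB: 7 = 7
TOR - VLY - HUB: 3+6 = 9
TOR - DOK - HUB: 5+4 = 9
The minimum is 7 min via TOR - HUB.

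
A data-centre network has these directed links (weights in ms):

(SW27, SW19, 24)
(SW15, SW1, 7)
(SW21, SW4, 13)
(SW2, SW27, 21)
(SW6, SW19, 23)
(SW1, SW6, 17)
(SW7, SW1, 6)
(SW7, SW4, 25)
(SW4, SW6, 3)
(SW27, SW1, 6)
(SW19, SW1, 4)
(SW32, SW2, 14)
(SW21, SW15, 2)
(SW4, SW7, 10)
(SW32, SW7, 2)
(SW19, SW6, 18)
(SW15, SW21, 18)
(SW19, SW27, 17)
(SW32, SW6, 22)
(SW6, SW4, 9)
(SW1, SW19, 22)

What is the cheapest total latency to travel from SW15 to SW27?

Settle nodes by increasing distance from SW15:
SW15: 0
SW1: 7  (via SW15)
SW21: 18  (via SW15)
SW6: 24  (via SW1)
SW19: 29  (via SW1)
SW4: 31  (via SW21)
SW7: 41  (via SW4)
SW27: 46  (via SW19)
Shortest route: SW15–SW1–SW19–SW27 = 46 ms.

46 ms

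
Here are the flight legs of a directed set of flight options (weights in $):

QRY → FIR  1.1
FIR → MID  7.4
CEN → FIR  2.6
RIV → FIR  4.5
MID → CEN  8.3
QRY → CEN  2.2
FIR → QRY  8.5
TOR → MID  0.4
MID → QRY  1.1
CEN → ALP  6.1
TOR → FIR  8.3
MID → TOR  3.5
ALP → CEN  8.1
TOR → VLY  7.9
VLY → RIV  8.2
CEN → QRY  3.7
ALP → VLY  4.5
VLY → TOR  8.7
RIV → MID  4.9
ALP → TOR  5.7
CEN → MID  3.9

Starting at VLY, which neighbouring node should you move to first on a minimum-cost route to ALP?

Compare a few routes:
VLY → RIV → MID → QRY → CEN → ALP: 8.2+4.9+1.1+2.2+6.1 = 22.5
VLY → TOR → MID → QRY → CEN → ALP: 8.7+0.4+1.1+2.2+6.1 = 18.5
The minimum is $18.5 via VLY → TOR → MID → QRY → CEN → ALP.
So from VLY the first move is to TOR.

TOR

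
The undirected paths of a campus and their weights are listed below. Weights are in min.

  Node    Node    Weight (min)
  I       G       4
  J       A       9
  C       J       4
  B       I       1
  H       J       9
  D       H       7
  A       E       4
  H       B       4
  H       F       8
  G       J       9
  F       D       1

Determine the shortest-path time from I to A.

Running Dijkstra from I:
I: 0
B: 1  (via I)
G: 4  (via I)
H: 5  (via B)
D: 12  (via H)
F: 13  (via H)
J: 13  (via G)
C: 17  (via J)
A: 22  (via J)
Shortest route: I–G–J–A = 22 min.

22 min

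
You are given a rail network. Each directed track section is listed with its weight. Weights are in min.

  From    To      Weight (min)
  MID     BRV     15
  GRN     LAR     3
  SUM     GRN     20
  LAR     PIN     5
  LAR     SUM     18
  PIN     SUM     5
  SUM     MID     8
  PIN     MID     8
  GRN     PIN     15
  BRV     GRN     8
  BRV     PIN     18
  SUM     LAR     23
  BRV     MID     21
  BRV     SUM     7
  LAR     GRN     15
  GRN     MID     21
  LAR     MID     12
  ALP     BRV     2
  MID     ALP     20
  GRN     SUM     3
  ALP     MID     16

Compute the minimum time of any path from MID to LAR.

26 min

Enumerating some paths:
MID–BRV–SUM–LAR: 15+7+23 = 45
MID–BRV–SUM–GRN–LAR: 15+7+20+3 = 45
MID–ALP–BRV–GRN–LAR: 20+2+8+3 = 33
MID–BRV–GRN–LAR: 15+8+3 = 26
Cheapest is MID–BRV–GRN–LAR at 26 min.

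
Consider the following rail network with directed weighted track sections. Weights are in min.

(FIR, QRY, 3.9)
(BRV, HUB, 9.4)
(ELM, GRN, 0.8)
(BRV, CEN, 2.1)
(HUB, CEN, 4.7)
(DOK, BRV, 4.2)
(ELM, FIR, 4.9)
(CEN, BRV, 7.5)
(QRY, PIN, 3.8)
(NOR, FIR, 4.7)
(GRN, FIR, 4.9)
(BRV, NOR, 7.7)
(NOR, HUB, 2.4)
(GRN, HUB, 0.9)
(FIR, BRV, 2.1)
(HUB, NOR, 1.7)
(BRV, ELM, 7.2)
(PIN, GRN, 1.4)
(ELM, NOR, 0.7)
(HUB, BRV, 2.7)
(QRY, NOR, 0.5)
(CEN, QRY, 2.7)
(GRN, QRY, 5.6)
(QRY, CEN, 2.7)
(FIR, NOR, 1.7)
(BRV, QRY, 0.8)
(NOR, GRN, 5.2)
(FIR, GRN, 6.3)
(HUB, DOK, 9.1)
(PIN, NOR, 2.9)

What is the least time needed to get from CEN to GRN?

Shortest distances from CEN:
CEN: 0
QRY: 2.7  (via CEN)
NOR: 3.2  (via QRY)
HUB: 5.6  (via NOR)
PIN: 6.5  (via QRY)
BRV: 7.5  (via CEN)
GRN: 7.9  (via PIN)
Shortest route: CEN → QRY → PIN → GRN = 7.9 min.

7.9 min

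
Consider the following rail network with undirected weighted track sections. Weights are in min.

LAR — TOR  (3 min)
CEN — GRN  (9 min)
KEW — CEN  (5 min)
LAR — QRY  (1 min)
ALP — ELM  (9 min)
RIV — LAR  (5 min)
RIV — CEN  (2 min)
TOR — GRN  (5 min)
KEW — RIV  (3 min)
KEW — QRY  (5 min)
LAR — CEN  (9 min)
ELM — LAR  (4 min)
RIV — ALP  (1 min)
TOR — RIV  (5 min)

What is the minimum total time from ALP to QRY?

Running Dijkstra from ALP:
ALP: 0
RIV: 1  (via ALP)
CEN: 3  (via RIV)
KEW: 4  (via RIV)
LAR: 6  (via RIV)
TOR: 6  (via RIV)
QRY: 7  (via LAR)
Shortest route: ALP–RIV–LAR–QRY = 7 min.

7 min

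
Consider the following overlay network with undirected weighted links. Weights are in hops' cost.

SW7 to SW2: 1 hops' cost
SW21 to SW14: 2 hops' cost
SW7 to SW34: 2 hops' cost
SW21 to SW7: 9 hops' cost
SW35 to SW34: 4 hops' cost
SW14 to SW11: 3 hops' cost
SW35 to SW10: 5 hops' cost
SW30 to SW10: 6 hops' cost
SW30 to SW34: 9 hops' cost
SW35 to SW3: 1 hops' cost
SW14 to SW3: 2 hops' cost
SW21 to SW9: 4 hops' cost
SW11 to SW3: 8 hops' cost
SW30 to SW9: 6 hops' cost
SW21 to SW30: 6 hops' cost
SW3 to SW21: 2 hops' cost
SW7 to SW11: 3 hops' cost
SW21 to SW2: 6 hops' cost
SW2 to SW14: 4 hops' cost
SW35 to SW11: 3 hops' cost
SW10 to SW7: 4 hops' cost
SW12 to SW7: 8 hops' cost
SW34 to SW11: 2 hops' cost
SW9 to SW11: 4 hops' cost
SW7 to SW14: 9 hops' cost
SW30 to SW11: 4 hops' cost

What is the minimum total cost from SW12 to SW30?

15 hops' cost

Compare a few routes:
SW12 → SW7 → SW10 → SW30: 8+4+6 = 18
SW12 → SW7 → SW34 → SW11 → SW30: 8+2+2+4 = 16
SW12 → SW7 → SW11 → SW30: 8+3+4 = 15
Cheapest is SW12 → SW7 → SW11 → SW30 at 15 hops' cost.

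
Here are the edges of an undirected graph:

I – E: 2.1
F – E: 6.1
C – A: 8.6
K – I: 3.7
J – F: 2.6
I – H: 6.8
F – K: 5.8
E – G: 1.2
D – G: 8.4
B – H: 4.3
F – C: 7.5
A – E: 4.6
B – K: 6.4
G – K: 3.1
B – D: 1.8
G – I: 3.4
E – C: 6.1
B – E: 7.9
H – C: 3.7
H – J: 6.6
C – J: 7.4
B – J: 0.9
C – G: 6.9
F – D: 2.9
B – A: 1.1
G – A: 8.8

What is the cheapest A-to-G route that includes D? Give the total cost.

11.3

Best A to D: A → B → D costing 2.9
Shortest D→G: D → G = 8.4
Total via D: 2.9 + 8.4 = 11.3.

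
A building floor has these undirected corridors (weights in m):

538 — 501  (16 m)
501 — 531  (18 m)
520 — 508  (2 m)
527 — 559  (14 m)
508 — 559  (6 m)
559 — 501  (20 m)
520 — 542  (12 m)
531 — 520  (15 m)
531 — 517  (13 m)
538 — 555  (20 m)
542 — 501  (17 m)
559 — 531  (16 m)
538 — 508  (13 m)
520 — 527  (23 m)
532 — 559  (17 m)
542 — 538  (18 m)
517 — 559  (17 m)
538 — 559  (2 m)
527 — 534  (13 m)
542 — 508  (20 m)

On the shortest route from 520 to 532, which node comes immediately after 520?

508

Candidate routes:
520 → 542 → 538 → 559 → 532: 12+18+2+17 = 49
520 → 508 → 559 → 532: 2+6+17 = 25
520 → 508 → 538 → 559 → 532: 2+13+2+17 = 34
520 → 531 → 559 → 532: 15+16+17 = 48
The minimum is 25 m via 520 → 508 → 559 → 532.
So from 520 the first move is to 508.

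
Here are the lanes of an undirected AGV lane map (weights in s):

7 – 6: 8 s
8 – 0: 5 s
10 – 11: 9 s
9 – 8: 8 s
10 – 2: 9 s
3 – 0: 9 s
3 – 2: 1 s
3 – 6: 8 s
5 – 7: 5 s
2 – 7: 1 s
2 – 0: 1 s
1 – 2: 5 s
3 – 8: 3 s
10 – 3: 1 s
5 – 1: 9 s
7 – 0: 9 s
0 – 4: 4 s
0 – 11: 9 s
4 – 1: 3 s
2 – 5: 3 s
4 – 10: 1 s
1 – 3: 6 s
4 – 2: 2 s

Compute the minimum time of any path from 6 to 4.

Enumerating some paths:
6 - 7 - 2 - 4: 8+1+2 = 11
6 - 3 - 10 - 4: 8+1+1 = 10
6 - 3 - 2 - 4: 8+1+2 = 11
Cheapest is 6 - 3 - 10 - 4 at 10 s.

10 s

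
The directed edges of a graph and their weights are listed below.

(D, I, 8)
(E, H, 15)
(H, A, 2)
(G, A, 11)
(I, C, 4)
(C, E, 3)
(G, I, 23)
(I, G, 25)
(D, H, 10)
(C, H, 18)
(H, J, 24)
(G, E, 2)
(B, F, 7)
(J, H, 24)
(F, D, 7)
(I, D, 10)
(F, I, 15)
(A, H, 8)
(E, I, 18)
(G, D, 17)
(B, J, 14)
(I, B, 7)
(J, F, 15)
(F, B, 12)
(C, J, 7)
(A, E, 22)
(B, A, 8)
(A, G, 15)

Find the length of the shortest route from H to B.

Compare a few routes:
H - A - G - I - B: 2+15+23+7 = 47
H - A - E - I - B: 2+22+18+7 = 49
H - A - G - E - I - B: 2+15+2+18+7 = 44
The minimum is 44 via H - A - G - E - I - B.

44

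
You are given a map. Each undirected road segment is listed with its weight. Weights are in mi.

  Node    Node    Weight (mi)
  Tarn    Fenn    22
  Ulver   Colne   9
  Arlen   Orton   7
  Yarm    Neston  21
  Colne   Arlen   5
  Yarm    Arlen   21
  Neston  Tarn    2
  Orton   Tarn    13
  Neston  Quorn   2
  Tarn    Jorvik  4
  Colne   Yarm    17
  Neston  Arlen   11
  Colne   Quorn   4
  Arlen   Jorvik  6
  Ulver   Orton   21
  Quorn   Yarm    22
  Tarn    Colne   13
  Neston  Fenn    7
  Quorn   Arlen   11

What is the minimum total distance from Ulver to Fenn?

22 mi

Shortest distances from Ulver:
Ulver: 0
Colne: 9  (via Ulver)
Quorn: 13  (via Colne)
Arlen: 14  (via Colne)
Neston: 15  (via Quorn)
Tarn: 17  (via Neston)
Jorvik: 20  (via Arlen)
Orton: 21  (via Ulver)
Fenn: 22  (via Neston)
Shortest route: Ulver–Colne–Quorn–Neston–Fenn = 22 mi.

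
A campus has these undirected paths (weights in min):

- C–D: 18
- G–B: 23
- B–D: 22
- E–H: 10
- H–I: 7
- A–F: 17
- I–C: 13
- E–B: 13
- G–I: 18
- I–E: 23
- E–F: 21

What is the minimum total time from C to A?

Shortest distances from C:
C: 0
I: 13  (via C)
D: 18  (via C)
H: 20  (via I)
E: 30  (via H)
G: 31  (via I)
B: 40  (via D)
F: 51  (via E)
A: 68  (via F)
Shortest route: C → I → H → E → F → A = 68 min.

68 min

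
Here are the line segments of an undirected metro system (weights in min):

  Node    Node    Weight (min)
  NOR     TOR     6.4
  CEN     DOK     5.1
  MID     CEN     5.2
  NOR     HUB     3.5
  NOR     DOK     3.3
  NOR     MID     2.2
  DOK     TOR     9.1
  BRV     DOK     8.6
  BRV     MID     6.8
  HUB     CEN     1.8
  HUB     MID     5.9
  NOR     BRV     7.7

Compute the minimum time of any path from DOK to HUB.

Candidate routes:
DOK–NOR–HUB: 3.3+3.5 = 6.8
DOK–CEN–HUB: 5.1+1.8 = 6.9
The minimum is 6.8 min via DOK–NOR–HUB.

6.8 min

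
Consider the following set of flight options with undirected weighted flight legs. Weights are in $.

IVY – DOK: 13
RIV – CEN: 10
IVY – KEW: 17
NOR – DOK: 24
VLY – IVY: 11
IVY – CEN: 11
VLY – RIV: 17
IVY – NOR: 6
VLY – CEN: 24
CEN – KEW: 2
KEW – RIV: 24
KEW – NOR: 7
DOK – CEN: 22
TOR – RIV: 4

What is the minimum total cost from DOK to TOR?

$36

Shortest distances from DOK:
DOK: 0
IVY: 13  (via DOK)
NOR: 19  (via IVY)
CEN: 22  (via DOK)
KEW: 24  (via CEN)
VLY: 24  (via IVY)
RIV: 32  (via CEN)
TOR: 36  (via RIV)
Shortest route: DOK → CEN → RIV → TOR = $36.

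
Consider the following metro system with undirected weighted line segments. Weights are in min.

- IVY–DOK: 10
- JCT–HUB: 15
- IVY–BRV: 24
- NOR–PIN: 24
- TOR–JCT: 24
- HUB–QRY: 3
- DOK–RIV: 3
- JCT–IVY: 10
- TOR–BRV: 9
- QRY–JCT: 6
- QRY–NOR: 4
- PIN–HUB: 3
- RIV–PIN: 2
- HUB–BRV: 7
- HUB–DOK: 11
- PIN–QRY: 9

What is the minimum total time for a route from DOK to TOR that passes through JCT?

Best DOK to JCT: DOK → RIV → PIN → HUB → QRY → JCT costing 17
Shortest JCT→TOR: JCT → TOR = 24
Total via JCT: 17 + 24 = 41 min.

41 min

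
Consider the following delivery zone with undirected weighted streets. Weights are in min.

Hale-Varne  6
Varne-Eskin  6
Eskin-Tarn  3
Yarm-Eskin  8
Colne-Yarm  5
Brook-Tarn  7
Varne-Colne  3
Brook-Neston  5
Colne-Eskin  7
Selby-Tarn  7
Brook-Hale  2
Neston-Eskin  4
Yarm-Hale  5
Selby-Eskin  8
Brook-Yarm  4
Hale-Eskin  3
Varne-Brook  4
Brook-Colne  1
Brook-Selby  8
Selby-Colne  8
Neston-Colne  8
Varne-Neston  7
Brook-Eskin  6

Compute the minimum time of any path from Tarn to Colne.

Running Dijkstra from Tarn:
Tarn: 0
Eskin: 3  (via Tarn)
Hale: 6  (via Eskin)
Brook: 7  (via Tarn)
Selby: 7  (via Tarn)
Neston: 7  (via Eskin)
Colne: 8  (via Brook)
Shortest route: Tarn → Brook → Colne = 8 min.

8 min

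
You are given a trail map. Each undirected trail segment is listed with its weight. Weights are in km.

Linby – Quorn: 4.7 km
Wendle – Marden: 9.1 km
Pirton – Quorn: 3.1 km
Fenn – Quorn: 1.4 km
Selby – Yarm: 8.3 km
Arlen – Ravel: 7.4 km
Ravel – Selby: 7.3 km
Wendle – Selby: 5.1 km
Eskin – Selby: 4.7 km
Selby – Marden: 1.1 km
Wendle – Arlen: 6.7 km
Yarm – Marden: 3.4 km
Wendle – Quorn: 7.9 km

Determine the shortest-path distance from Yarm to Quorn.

17.5 km

Compare a few routes:
Yarm → Marden → Wendle → Quorn: 3.4+9.1+7.9 = 20.4
Yarm → Marden → Selby → Wendle → Quorn: 3.4+1.1+5.1+7.9 = 17.5
Yarm → Selby → Wendle → Quorn: 8.3+5.1+7.9 = 21.3
Cheapest is Yarm → Marden → Selby → Wendle → Quorn at 17.5 km.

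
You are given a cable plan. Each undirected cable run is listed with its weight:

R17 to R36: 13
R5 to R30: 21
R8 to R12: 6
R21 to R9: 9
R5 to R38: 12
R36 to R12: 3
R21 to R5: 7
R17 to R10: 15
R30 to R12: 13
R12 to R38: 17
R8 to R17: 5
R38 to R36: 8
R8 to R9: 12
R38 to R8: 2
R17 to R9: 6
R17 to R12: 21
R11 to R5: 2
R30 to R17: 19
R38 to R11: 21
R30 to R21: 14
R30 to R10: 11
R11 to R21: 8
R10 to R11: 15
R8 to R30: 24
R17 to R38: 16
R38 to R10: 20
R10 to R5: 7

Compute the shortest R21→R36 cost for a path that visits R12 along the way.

Best R21 to R12: R21–R9–R17–R8–R12 costing 26
Shortest R12→R36: R12–R36 = 3
Total via R12: 26 + 3 = 29.

29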